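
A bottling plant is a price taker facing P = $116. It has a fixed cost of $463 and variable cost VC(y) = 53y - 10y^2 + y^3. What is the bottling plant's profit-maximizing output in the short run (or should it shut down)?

Strip out fixed cost: VC = 53y - 10y^2 + y^3. Then AVC = 53 - 10y + y^2 and MC = 53 - 20y + 3y^2.
AVC is minimized where dAVC/dy = -10 + 2y = 0, at y = 5; min AVC = 53 - 10·5 + 5^2 = $28.
Since P = $116 ≥ min AVC = $28, price covers variable cost and the firm should produce.
Solving P = MC: -63 - 20y + 3y^2 = 0 ⇒ y = -7/3 or 9. On the upward-sloping branch, y* = 9.
Check: AVC at y = 9 is $44 ≤ P, so revenue covers variable cost.
Profit = P·y − TC = 116·9 − 859 = $185.

Produce at y = 9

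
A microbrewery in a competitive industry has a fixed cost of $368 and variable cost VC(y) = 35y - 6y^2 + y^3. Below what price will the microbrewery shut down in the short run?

$26 per unit

The firm shuts down when price falls below the minimum of average variable cost. AVC = VC/y = 35 - 6y + y^2.
dAVC/dy = -6 + 2y = 0 gives y = 3. min AVC = 35 - 6·3 + 3^2 = 26.
The firm shuts down for any P below $26.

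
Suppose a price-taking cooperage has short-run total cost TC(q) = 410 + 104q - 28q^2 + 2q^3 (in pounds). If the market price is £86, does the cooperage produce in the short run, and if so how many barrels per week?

Produce at q = 9

Strip out fixed cost: VC = 104q - 28q^2 + 2q^3. Then AVC = 104 - 28q + 2q^2 and MC = 104 - 56q + 6q^2.
The AVC parabola has its vertex at q = 28/4 = 7, where AVC = 104 - 28·7 + 2·7^2 = £6.
Because £86 ≥ £6, revenue can cover variable cost; the firm operates.
Solving P = MC: 18 - 56q + 6q^2 = 0 ⇒ q = 1/3 or 9. On the upward-sloping branch, q* = 9.
Check: AVC at q = 9 is £14 ≤ P, so revenue covers variable cost.
Profit = P·q − TC = 86·9 − 536 = £238.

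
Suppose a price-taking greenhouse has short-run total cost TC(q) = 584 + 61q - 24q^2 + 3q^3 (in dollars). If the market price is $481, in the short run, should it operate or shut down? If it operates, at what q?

From TC, MC = TC'(q) = 61 - 48q + 9q^2 and AVC = VC/q = 61 - 24q + 3q^2.
AVC hits its minimum where MC = AVC, at q = 4, giving min AVC = 61 - 24·4 + 3·4^2 = $13.
P = $481 exceeds min AVC = $13, so the firm stays open.
P = MC gives -420 - 48q + 9q^2 = 0, with roots -14/3 and 10. Take the larger (rising MC): q* = 10.
Check: AVC at q = 10 is $121 ≤ P, so revenue covers variable cost.
Profit = P·q − TC = 481·10 − 1794 = $3016.

Produce at q = 10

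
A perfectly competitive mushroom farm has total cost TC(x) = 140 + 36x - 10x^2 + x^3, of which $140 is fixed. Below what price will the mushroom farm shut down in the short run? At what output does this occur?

The firm shuts down when price falls below the minimum of average variable cost. AVC = VC/x = 36 - 10x + x^2.
dAVC/dx = -10 + 2x = 0 gives x = 5. min AVC = 36 - 10·5 + 5^2 = 11.
For P < $11 the firm produces nothing.

$11 per unit, at x = 5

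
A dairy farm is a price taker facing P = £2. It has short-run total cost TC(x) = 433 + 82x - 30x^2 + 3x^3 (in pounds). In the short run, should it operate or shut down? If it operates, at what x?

Shut down

Variable cost is VC = 82x - 30x^2 + 3x^3, so AVC = VC/x = 82 - 30x + 3x^2 and MC = dTC/dx = 82 - 60x + 9x^2.
AVC is minimized where dAVC/dx = -30 + 6x = 0, at x = 5; min AVC = 82 - 30·5 + 3·5^2 = £7.
Since P = £2 < min AVC = £7, price fails to cover variable cost at any output.
The firm minimizes its loss by shutting down and losing only its fixed cost of £433.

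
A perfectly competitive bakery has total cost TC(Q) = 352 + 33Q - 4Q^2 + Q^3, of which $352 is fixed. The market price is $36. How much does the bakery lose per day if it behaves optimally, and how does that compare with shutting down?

Profit = -$334 at Q = 3

AVC = 33 - 4Q + Q^2; min AVC = $29 at Q = 2. Since P = $36 ≥ min AVC, the firm produces.
With MC = 33 - 8Q + 3Q^2, P = MC on the upward-sloping part at Q* = 3.
TR = 36·3 = 108. TC = 352 + 90 = 442. Profit = 108 − 442 = -$334.
That loss of $334 beats the $352 the firm would lose by shutting down; producing recovers $18 of fixed cost.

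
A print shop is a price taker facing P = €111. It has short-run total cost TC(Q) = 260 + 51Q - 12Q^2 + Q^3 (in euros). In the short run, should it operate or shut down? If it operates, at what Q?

Produce at Q = 10

From TC, MC = TC'(Q) = 51 - 24Q + 3Q^2 and AVC = VC/Q = 51 - 12Q + Q^2.
AVC hits its minimum where MC = AVC, at Q = 6, giving min AVC = 51 - 12·6 + 6^2 = €15.
P = €111 exceeds min AVC = €15, so the firm stays open.
P = MC gives -60 - 24Q + 3Q^2 = 0, with roots -2 and 10. Take the larger (rising MC): Q* = 10.
Check: AVC at Q = 10 is €31 ≤ P, so revenue covers variable cost.
Profit = P·Q − TC = 111·10 − 570 = €540.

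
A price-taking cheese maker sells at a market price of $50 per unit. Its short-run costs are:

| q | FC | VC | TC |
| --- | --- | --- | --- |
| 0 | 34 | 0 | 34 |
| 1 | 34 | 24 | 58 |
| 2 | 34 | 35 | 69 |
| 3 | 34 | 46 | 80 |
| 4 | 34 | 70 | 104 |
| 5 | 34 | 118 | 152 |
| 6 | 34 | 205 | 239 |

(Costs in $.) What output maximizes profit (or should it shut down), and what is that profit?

Tabulate TR − TC: q=0: -34; q=1: -8; q=2: 31; q=3: 70; q=4: 96; q=5: 98; q=6: 61.
Profit is maximized at q = 5. AVC there is 118/5 = $23.60 ≤ P, so producing beats shutting down (which would give -$34).

q = 5; profit = $98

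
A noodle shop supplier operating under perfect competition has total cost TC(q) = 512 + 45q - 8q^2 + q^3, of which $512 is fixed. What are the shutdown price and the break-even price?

Shutdown price = min AVC. AVC = 45 - 8q + q^2, with vertex at q = 4 and minimum $29.
ATC = 512/q + 45 - 8q + q^2. Setting dATC/dq = −512/q^2 − 8 + 2q = 0 gives q = 8 (since 2·8^3 − 8·8^2 = 512).
min ATC = 512/8 + 45 − 8·8 + 8^2 = $109. That is the break-even price.
Between these two prices the firm operates at a loss; above $109 it earns a profit.

Shutdown price = $29; break-even price = $109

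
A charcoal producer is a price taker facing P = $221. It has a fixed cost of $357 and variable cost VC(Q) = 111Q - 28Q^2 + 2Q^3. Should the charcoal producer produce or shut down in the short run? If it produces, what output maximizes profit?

Produce at Q = 11

From TC, MC = TC'(Q) = 111 - 56Q + 6Q^2 and AVC = VC/Q = 111 - 28Q + 2Q^2.
The AVC parabola has its vertex at Q = 28/4 = 7, where AVC = 111 - 28·7 + 2·7^2 = $13.
Because $221 ≥ $13, revenue can cover variable cost; the firm operates.
P = MC gives -110 - 56Q + 6Q^2 = 0, with roots -5/3 and 11. Take the larger (rising MC): Q* = 11.
Check: AVC at Q = 11 is $45 ≤ P, so revenue covers variable cost.
Profit = P·Q − TC = 221·11 − 852 = $1579.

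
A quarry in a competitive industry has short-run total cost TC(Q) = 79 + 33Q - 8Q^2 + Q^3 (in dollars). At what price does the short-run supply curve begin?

$17 per unit

Short-run supply begins at min AVC. From VC = 33Q - 8Q^2 + Q^3, AVC = 33 - 8Q + Q^2.
At the minimum of AVC, MC = AVC. MC = 33 - 16Q + 3Q^2; setting MC = AVC gives 2Q^2 - 8Q = 0, so Q = 4. min AVC = 17.
For P < $17 the firm produces nothing.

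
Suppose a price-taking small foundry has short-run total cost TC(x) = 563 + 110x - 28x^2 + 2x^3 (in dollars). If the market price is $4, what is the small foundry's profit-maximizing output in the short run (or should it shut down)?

From TC, MC = TC'(x) = 110 - 56x + 6x^2 and AVC = VC/x = 110 - 28x + 2x^2.
AVC hits its minimum where MC = AVC, at x = 7, giving min AVC = 110 - 28·7 + 2·7^2 = $12.
P = $4 lies below min AVC = $12; no output level covers variable cost.
Shutting down limits the loss to fixed cost, $563.

Shut down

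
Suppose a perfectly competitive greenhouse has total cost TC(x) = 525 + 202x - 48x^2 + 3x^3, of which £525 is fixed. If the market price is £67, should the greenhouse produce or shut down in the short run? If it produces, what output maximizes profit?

Variable cost is VC = 202x - 48x^2 + 3x^3, so AVC = VC/x = 202 - 48x + 3x^2 and MC = dTC/dx = 202 - 96x + 9x^2.
The AVC parabola has its vertex at x = 48/6 = 8, where AVC = 202 - 48·8 + 3·8^2 = £10.
P = £67 exceeds min AVC = £10, so the firm stays open.
Solving P = MC: 135 - 96x + 9x^2 = 0 ⇒ x = 5/3 or 9. On the upward-sloping branch, x* = 9.
Check: AVC at x = 9 is £13 ≤ P, so revenue covers variable cost.
Profit = P·x − TC = 67·9 − 642 = -£39, a loss, but smaller than the £525 fixed cost the firm would lose by shutting down.

Produce at x = 9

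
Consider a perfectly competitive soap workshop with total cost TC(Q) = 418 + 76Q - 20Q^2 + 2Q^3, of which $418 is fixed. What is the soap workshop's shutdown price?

Short-run supply begins at min AVC. From VC = 76Q - 20Q^2 + 2Q^3, AVC = 76 - 20Q + 2Q^2.
dAVC/dQ = -20 + 4Q = 0 gives Q = 5. min AVC = 76 - 20·5 + 2·5^2 = 26.
The firm shuts down for any P below $26.

$26 per unit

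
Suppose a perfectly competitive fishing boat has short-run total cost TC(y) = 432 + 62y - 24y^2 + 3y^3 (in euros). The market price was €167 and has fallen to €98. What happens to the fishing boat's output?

MC = 62 - 48y + 9y^2; the shutdown threshold is min AVC = €14 (at y = 4).
With P = €167 above the shutdown price, P = MC gives y = 7.
At P = €98 ≥ min AVC, set P = MC: y = 6. The firm stays open but cuts output.

Output falls from 7 to 6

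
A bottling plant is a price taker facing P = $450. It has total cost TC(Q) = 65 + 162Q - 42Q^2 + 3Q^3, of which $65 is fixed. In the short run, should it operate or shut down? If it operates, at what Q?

From TC, MC = TC'(Q) = 162 - 84Q + 9Q^2 and AVC = VC/Q = 162 - 42Q + 3Q^2.
AVC hits its minimum where MC = AVC, at Q = 7, giving min AVC = 162 - 42·7 + 3·7^2 = $15.
P = $450 exceeds min AVC = $15, so the firm stays open.
P = MC gives -288 - 84Q + 9Q^2 = 0, with roots -8/3 and 12. Take the larger (rising MC): Q* = 12.
Check: AVC at Q = 12 is $90 ≤ P, so revenue covers variable cost.
Profit = P·Q − TC = 450·12 − 1145 = $4255.

Produce at Q = 12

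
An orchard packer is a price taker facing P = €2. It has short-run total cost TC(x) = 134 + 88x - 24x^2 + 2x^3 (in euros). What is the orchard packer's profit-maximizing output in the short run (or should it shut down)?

Shut down

Strip out fixed cost: VC = 88x - 24x^2 + 2x^3. Then AVC = 88 - 24x + 2x^2 and MC = 88 - 48x + 6x^2.
AVC hits its minimum where MC = AVC, at x = 6, giving min AVC = 88 - 24·6 + 2·6^2 = €16.
With P < min AVC (€2 < €16), every unit sold adds to the loss.
Best response: produce nothing and absorb the €134 fixed cost.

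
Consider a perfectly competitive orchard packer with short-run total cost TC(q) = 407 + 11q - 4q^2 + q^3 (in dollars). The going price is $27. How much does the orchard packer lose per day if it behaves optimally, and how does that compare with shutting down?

AVC = 11 - 4q + q^2; min AVC = $7 at q = 2. Since P = $27 ≥ min AVC, the firm produces.
With MC = 11 - 8q + 3q^2, P = MC on the upward-sloping part at q* = 4.
TR = 27·4 = 108. TC = 407 + 44 = 451. Profit = 108 − 451 = -$343.
By producing, the firm covers all variable cost plus $64 of fixed cost; shutting down would lose the full $407.

Profit = -$343 at q = 4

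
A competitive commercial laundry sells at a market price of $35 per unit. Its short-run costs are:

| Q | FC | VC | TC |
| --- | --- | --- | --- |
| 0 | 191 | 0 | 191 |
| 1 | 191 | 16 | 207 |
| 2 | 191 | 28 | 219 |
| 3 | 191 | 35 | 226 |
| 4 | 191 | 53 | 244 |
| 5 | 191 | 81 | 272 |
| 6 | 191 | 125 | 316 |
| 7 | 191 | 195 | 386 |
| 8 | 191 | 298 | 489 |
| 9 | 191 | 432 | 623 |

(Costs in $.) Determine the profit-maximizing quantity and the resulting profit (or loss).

Profit at each row (π = 35Q − TC): Q=0: -191; Q=1: -172; Q=2: -149; Q=3: -121; Q=4: -104; Q=5: -97; Q=6: -106; Q=7: -141; Q=8: -209; Q=9: -308.
Profit is maximized at Q = 5. AVC there is 81/5 = $16.20 ≤ P, so producing beats shutting down (which would give -$191).

Q = 5; profit = -$97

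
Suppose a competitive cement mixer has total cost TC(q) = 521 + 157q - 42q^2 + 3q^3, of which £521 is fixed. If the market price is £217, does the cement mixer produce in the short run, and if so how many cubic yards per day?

From TC, MC = TC'(q) = 157 - 84q + 9q^2 and AVC = VC/q = 157 - 42q + 3q^2.
AVC hits its minimum where MC = AVC, at q = 7, giving min AVC = 157 - 42·7 + 3·7^2 = £10.
Because £217 ≥ £10, revenue can cover variable cost; the firm operates.
P = MC gives -60 - 84q + 9q^2 = 0, with roots -2/3 and 10. Take the larger (rising MC): q* = 10.
Check: AVC at q = 10 is £37 ≤ P, so revenue covers variable cost.
Profit = P·q − TC = 217·10 − 891 = £1279.

Produce at q = 10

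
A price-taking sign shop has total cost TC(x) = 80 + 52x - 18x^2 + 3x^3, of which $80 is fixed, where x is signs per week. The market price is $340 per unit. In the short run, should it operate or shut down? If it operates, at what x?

Strip out fixed cost: VC = 52x - 18x^2 + 3x^3. Then AVC = 52 - 18x + 3x^2 and MC = 52 - 36x + 9x^2.
AVC is minimized where dAVC/dx = -18 + 6x = 0, at x = 3; min AVC = 52 - 18·3 + 3·3^2 = $25.
Because $340 ≥ $25, revenue can cover variable cost; the firm operates.
Solving P = MC: -288 - 36x + 9x^2 = 0 ⇒ x = -4 or 8. On the upward-sloping branch, x* = 8.
Check: AVC at x = 8 is $100 ≤ P, so revenue covers variable cost.
Profit = P·x − TC = 340·8 − 880 = $1840.

Produce at x = 8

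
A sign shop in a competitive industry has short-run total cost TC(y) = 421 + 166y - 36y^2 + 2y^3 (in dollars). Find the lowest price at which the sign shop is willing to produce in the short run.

The shutdown price is the minimum of AVC. VC = 166y - 36y^2 + 2y^3, so AVC = 166 - 36y + 2y^2.
At the minimum of AVC, MC = AVC. MC = 166 - 72y + 6y^2; setting MC = AVC gives 4y^2 - 36y = 0, so y = 9. min AVC = 4.
So the shutdown price is $4.

$4 per unit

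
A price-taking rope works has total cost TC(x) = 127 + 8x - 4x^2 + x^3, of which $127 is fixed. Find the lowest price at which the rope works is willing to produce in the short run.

Short-run supply begins at min AVC. From VC = 8x - 4x^2 + x^3, AVC = 8 - 4x + x^2.
dAVC/dx = -4 + 2x = 0 gives x = 2. min AVC = 8 - 4·2 + 2^2 = 4.
The firm shuts down for any P below $4.

$4 per unit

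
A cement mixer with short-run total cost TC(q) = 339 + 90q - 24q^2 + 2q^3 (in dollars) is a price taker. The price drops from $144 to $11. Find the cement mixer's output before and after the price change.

Output falls from 9 to 0 (the firm shuts down)

AVC = 90 - 24q + 2q^2, minimized at q = 6 where min AVC = $18. MC = 90 - 48q + 6q^2.
With P = $144 above the shutdown price, P = MC gives q = 9.
At P = $11 < min AVC = $18, price no longer covers variable cost at any output, so the firm shuts down: q = 0.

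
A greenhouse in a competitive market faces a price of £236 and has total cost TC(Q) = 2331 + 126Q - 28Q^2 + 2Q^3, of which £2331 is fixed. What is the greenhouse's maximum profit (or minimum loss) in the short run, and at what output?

Profit = -£395 at Q = 11

AVC = 126 - 28Q + 2Q^2 has its minimum £28 at Q = 7; price £236 clears that bar, so the firm operates.
MC = 126 - 56Q + 6Q^2. Setting P = MC and taking the root on the rising branch gives Q* = 11.
TR = 236·11 = 2596. TC = 2331 + 660 = 2991. Profit = 2596 − 2991 = -£395.
That loss of £395 beats the £2331 the firm would lose by shutting down; producing recovers £1936 of fixed cost.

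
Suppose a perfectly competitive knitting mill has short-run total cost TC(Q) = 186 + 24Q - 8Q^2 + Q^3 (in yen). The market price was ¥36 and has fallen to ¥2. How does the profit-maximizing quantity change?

AVC = 24 - 8Q + Q^2, minimized at Q = 4 where min AVC = ¥8. MC = 24 - 16Q + 3Q^2.
With P = ¥36 above the shutdown price, P = MC gives Q = 6.
At P = ¥2 < min AVC = ¥8, price no longer covers variable cost at any output, so the firm shuts down: Q = 0.

Output falls from 6 to 0 (the firm shuts down)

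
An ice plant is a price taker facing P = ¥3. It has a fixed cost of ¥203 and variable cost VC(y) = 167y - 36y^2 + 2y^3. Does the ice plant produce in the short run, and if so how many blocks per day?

Shut down

From TC, MC = TC'(y) = 167 - 72y + 6y^2 and AVC = VC/y = 167 - 36y + 2y^2.
The AVC parabola has its vertex at y = 36/4 = 9, where AVC = 167 - 36·9 + 2·9^2 = ¥5.
Since P = ¥3 < min AVC = ¥5, price fails to cover variable cost at any output.
Best response: produce nothing and absorb the ¥203 fixed cost.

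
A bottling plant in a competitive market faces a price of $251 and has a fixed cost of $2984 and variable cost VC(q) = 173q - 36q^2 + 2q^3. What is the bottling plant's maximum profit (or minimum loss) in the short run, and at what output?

AVC = 173 - 36q + 2q^2 has its minimum $11 at q = 9; price $251 clears that bar, so the firm operates.
With MC = 173 - 72q + 6q^2, P = MC on the upward-sloping part at q* = 13.
TR = 251·13 = 3263. TC = 2984 + 559 = 3543. Profit = 3263 − 3543 = -$280.
By producing, the firm covers all variable cost plus $2704 of fixed cost; shutting down would lose the full $2984.

Profit = -$280 at q = 13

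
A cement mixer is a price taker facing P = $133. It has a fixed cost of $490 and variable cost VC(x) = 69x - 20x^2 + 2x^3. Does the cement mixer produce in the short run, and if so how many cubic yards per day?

Produce at x = 8

Strip out fixed cost: VC = 69x - 20x^2 + 2x^3. Then AVC = 69 - 20x + 2x^2 and MC = 69 - 40x + 6x^2.
AVC hits its minimum where MC = AVC, at x = 5, giving min AVC = 69 - 20·5 + 2·5^2 = $19.
Because $133 ≥ $19, revenue can cover variable cost; the firm operates.
Solving P = MC: -64 - 40x + 6x^2 = 0 ⇒ x = -4/3 or 8. On the upward-sloping branch, x* = 8.
Check: AVC at x = 8 is $37 ≤ P, so revenue covers variable cost.
Profit = P·x − TC = 133·8 − 786 = $278.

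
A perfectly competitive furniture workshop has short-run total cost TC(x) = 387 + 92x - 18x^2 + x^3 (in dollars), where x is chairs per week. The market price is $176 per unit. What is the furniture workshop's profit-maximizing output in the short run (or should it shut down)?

Produce at x = 14

Strip out fixed cost: VC = 92x - 18x^2 + x^3. Then AVC = 92 - 18x + x^2 and MC = 92 - 36x + 3x^2.
AVC hits its minimum where MC = AVC, at x = 9, giving min AVC = 92 - 18·9 + 9^2 = $11.
P = $176 exceeds min AVC = $11, so the firm stays open.
Solving P = MC: -84 - 36x + 3x^2 = 0 ⇒ x = -2 or 14. On the upward-sloping branch, x* = 14.
Check: AVC at x = 14 is $36 ≤ P, so revenue covers variable cost.
Profit = P·x − TC = 176·14 − 891 = $1573.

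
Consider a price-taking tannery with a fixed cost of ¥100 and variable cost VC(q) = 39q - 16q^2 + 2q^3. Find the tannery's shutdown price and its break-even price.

Shutdown price = min AVC. AVC = 39 - 16q + 2q^2, with vertex at q = 4 and minimum ¥7.
ATC = 100/q + 39 - 16q + 2q^2. Setting dATC/dq = −100/q^2 − 16 + 4q = 0 gives q = 5 (since 4·5^3 − 16·5^2 = 100).
min ATC = 100/5 + 39 − 16·5 + 2·5^2 = ¥29. That is the break-even price.
For ¥7 ≤ P < ¥29 the firm produces at a loss; below ¥7 it shuts down.

Shutdown price = ¥7; break-even price = ¥29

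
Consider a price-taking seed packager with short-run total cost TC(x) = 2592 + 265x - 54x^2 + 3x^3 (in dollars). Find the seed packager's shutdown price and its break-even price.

Shutdown price = $22; break-even price = $265

AVC = 265 - 54x + 3x^2; minimized at x = 9, giving min AVC = $22. That is the shutdown price.
ATC = 2592/x + 265 - 54x + 3x^2. Setting dATC/dx = −2592/x^2 − 54 + 6x = 0 gives x = 12 (since 6·12^3 − 54·12^2 = 2592).
min ATC = 2592/12 + 265 − 54·12 + 3·12^2 = $265. That is the break-even price.
For $22 ≤ P < $265 the firm produces at a loss; below $22 it shuts down.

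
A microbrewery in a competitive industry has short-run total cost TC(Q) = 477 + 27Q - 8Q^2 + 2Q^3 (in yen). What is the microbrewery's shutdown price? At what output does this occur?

¥19 per unit, at Q = 2

The firm shuts down when price falls below the minimum of average variable cost. AVC = VC/Q = 27 - 8Q + 2Q^2.
dAVC/dQ = -8 + 4Q = 0 gives Q = 2. min AVC = 27 - 8·2 + 2·2^2 = 19.
The firm shuts down for any P below ¥19.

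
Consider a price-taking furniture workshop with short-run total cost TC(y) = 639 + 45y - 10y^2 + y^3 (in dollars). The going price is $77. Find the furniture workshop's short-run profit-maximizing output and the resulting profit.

AVC = 45 - 10y + y^2; min AVC = $20 at y = 5. Since P = $77 ≥ min AVC, the firm produces.
MC = 45 - 20y + 3y^2. Setting P = MC and taking the root on the rising branch gives y* = 8.
TR = 77·8 = 616. TC = 639 + 232 = 871. Profit = 616 − 871 = -$255.
Shutting down would mean losing the fixed cost of $639, so operating at a loss of $255 is better by $384.

Profit = -$255 at y = 8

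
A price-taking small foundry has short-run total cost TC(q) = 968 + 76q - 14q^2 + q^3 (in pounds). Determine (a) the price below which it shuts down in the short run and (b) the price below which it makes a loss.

Shutdown price = £27; break-even price = £131

Shutdown price = min AVC. AVC = 76 - 14q + q^2, with vertex at q = 7 and minimum £27.
ATC = 968/q + 76 - 14q + q^2. Setting dATC/dq = −968/q^2 − 14 + 2q = 0 gives q = 11 (since 2·11^3 − 14·11^2 = 968).
min ATC = 968/11 + 76 − 14·11 + 11^2 = £131. That is the break-even price.
Between these two prices the firm operates at a loss; above £131 it earns a profit.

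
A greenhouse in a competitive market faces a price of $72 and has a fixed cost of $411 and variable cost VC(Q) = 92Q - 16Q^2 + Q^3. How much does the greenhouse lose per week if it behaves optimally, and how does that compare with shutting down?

Profit = -$11 at Q = 10

AVC = 92 - 16Q + Q^2 has its minimum $28 at Q = 8; price $72 clears that bar, so the firm operates.
With MC = 92 - 32Q + 3Q^2, P = MC on the upward-sloping part at Q* = 10.
TR = 72·10 = 720. TC = 411 + 320 = 731. Profit = 720 − 731 = -$11.
Shutting down would mean losing the fixed cost of $411, so operating at a loss of $11 is better by $400.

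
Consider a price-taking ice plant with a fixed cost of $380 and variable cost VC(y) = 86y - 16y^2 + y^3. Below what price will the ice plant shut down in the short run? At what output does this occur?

$22 per unit, at y = 8

Short-run supply begins at min AVC. From VC = 86y - 16y^2 + y^3, AVC = 86 - 16y + y^2.
At the minimum of AVC, MC = AVC. MC = 86 - 32y + 3y^2; setting MC = AVC gives 2y^2 - 16y = 0, so y = 8. min AVC = 22.
So the shutdown price is $22.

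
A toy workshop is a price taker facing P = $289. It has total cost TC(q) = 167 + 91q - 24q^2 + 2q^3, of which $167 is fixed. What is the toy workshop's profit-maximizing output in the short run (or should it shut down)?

Strip out fixed cost: VC = 91q - 24q^2 + 2q^3. Then AVC = 91 - 24q + 2q^2 and MC = 91 - 48q + 6q^2.
AVC hits its minimum where MC = AVC, at q = 6, giving min AVC = 91 - 24·6 + 2·6^2 = $19.
Since P = $289 ≥ min AVC = $19, price covers variable cost and the firm should produce.
P = MC gives -198 - 48q + 6q^2 = 0, with roots -3 and 11. Take the larger (rising MC): q* = 11.
Check: AVC at q = 11 is $69 ≤ P, so revenue covers variable cost.
Profit = P·q − TC = 289·11 − 926 = $2253.

Produce at q = 11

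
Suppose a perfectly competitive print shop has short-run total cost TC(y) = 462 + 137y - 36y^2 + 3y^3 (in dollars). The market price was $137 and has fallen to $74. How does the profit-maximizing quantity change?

Output falls from 8 to 7

MC = 137 - 72y + 9y^2; the shutdown threshold is min AVC = $29 (at y = 6).
With P = $137 above the shutdown price, P = MC gives y = 8.
At P = $74 ≥ min AVC, set P = MC: y = 7. The firm stays open but cuts output.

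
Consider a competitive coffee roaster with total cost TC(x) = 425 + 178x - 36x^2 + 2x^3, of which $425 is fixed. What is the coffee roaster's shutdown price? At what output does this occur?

The shutdown price is the minimum of AVC. VC = 178x - 36x^2 + 2x^3, so AVC = 178 - 36x + 2x^2.
dAVC/dx = -36 + 4x = 0 gives x = 9. min AVC = 178 - 36·9 + 2·9^2 = 16.
The firm shuts down for any P below $16.

$16 per unit, at x = 9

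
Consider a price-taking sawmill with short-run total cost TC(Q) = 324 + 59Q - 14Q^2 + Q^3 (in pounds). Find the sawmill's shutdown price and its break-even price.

AVC = 59 - 14Q + Q^2; minimized at Q = 7, giving min AVC = £10. That is the shutdown price.
ATC = 324/Q + 59 - 14Q + Q^2. Setting dATC/dQ = −324/Q^2 − 14 + 2Q = 0 gives Q = 9 (since 2·9^3 − 14·9^2 = 324).
min ATC = 324/9 + 59 − 14·9 + 9^2 = £50. That is the break-even price.
Between these two prices the firm operates at a loss; above £50 it earns a profit.

Shutdown price = £10; break-even price = £50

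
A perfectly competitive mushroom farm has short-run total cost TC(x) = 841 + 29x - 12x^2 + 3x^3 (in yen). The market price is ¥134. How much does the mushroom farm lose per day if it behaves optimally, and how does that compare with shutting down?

AVC = 29 - 12x + 3x^2; min AVC = ¥17 at x = 2. Since P = ¥134 ≥ min AVC, the firm produces.
MC = 29 - 24x + 9x^2. Setting P = MC and taking the root on the rising branch gives x* = 5.
TR = 134·5 = 670. TC = 841 + 220 = 1061. Profit = 670 − 1061 = -¥391.
That loss of ¥391 beats the ¥841 the firm would lose by shutting down; producing recovers ¥450 of fixed cost.

Profit = -¥391 at x = 5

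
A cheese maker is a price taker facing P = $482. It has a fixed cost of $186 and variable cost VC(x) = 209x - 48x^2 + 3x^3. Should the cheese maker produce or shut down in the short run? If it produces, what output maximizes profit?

Variable cost is VC = 209x - 48x^2 + 3x^3, so AVC = VC/x = 209 - 48x + 3x^2 and MC = dTC/dx = 209 - 96x + 9x^2.
AVC hits its minimum where MC = AVC, at x = 8, giving min AVC = 209 - 48·8 + 3·8^2 = $17.
Because $482 ≥ $17, revenue can cover variable cost; the firm operates.
P = MC gives -273 - 96x + 9x^2 = 0, with roots -7/3 and 13. Take the larger (rising MC): x* = 13.
Check: AVC at x = 13 is $92 ≤ P, so revenue covers variable cost.
Profit = P·x − TC = 482·13 − 1382 = $4884.

Produce at x = 13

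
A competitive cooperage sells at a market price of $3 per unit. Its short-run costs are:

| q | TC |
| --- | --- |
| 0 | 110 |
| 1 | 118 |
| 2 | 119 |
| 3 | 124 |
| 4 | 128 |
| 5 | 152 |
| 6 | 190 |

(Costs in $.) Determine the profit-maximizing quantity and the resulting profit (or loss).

q = 0 (shut down); profit = -$110

Tabulate TR − TC: q=0: -110; q=1: -115; q=2: -113; q=3: -115; q=4: -116; q=5: -137; q=6: -172.
Profit is highest at q = 0. Equivalently, the lowest AVC in the table is 9/2 ≈ $4.50 at q = 2, and P = $3 falls below it — price never covers variable cost, so the firm shuts down and loses only its fixed cost.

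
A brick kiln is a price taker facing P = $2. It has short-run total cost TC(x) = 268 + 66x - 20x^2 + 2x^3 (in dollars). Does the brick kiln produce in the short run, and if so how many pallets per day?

From TC, MC = TC'(x) = 66 - 40x + 6x^2 and AVC = VC/x = 66 - 20x + 2x^2.
The AVC parabola has its vertex at x = 20/4 = 5, where AVC = 66 - 20·5 + 2·5^2 = $16.
With P < min AVC ($2 < $16), every unit sold adds to the loss.
The firm minimizes its loss by shutting down and losing only its fixed cost of $268.

Shut down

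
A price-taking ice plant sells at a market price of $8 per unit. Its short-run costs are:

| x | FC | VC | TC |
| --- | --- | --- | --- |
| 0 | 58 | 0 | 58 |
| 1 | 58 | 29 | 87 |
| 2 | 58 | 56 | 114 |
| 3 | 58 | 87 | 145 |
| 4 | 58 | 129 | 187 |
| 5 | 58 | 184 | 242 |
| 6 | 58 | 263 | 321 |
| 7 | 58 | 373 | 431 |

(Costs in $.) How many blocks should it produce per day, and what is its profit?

Tabulate TR − TC: x=0: -58; x=1: -79; x=2: -98; x=3: -121; x=4: -155; x=5: -202; x=6: -273; x=7: -375.
Profit is highest at x = 0. Equivalently, the lowest AVC in the table is 56/2 ≈ $28 at x = 2, and P = $8 falls below it — price never covers variable cost, so the firm shuts down and loses only its fixed cost.

x = 0 (shut down); profit = -$58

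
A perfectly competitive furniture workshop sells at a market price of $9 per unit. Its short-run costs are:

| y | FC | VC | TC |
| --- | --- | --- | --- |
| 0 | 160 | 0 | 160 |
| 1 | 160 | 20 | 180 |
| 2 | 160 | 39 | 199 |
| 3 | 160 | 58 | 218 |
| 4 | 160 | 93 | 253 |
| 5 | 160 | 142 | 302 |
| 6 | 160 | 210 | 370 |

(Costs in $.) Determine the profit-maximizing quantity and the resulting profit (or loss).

Profit at each row (π = 9y − TC): y=0: -160; y=1: -171; y=2: -181; y=3: -191; y=4: -217; y=5: -257; y=6: -316.
Profit is highest at y = 0. Equivalently, the lowest AVC in the table is 58/3 ≈ $19.33 at y = 3, and P = $9 falls below it — price never covers variable cost, so the firm shuts down and loses only its fixed cost.

y = 0 (shut down); profit = -$160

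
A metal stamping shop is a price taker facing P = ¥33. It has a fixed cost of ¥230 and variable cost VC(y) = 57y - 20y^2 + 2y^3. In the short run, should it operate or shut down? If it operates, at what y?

Produce at y = 6

Variable cost is VC = 57y - 20y^2 + 2y^3, so AVC = VC/y = 57 - 20y + 2y^2 and MC = dTC/dy = 57 - 40y + 6y^2.
AVC hits its minimum where MC = AVC, at y = 5, giving min AVC = 57 - 20·5 + 2·5^2 = ¥7.
P = ¥33 exceeds min AVC = ¥7, so the firm stays open.
P = MC gives 24 - 40y + 6y^2 = 0, with roots 2/3 and 6. Take the larger (rising MC): y* = 6.
Check: AVC at y = 6 is ¥9 ≤ P, so revenue covers variable cost.
Profit = P·y − TC = 33·6 − 284 = -¥86, a loss, but smaller than the ¥230 fixed cost the firm would lose by shutting down.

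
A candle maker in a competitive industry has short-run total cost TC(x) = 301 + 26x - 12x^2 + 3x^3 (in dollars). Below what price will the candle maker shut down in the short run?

The firm shuts down when price falls below the minimum of average variable cost. AVC = VC/x = 26 - 12x + 3x^2.
dAVC/dx = -12 + 6x = 0 gives x = 2. min AVC = 26 - 12·2 + 3·2^2 = 14.
The firm shuts down for any P below $14.

$14 per unit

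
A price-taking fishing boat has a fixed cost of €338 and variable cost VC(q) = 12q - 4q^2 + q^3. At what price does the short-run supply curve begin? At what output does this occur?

€8 per unit, at q = 2

Short-run supply begins at min AVC. From VC = 12q - 4q^2 + q^3, AVC = 12 - 4q + q^2.
At the minimum of AVC, MC = AVC. MC = 12 - 8q + 3q^2; setting MC = AVC gives 2q^2 - 4q = 0, so q = 2. min AVC = 8.
For P < €8 the firm produces nothing.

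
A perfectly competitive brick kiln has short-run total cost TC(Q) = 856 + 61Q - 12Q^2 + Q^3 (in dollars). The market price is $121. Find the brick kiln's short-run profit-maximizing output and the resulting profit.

AVC = 61 - 12Q + Q^2; min AVC = $25 at Q = 6. Since P = $121 ≥ min AVC, the firm produces.
With MC = 61 - 24Q + 3Q^2, P = MC on the upward-sloping part at Q* = 10.
TR = 121·10 = 1210. TC = 856 + 410 = 1266. Profit = 1210 − 1266 = -$56.
By producing, the firm covers all variable cost plus $800 of fixed cost; shutting down would lose the full $856.

Profit = -$56 at Q = 10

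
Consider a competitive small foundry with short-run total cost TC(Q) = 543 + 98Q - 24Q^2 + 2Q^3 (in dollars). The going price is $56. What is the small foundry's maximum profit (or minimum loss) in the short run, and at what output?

Profit = -$347 at Q = 7

AVC = 98 - 24Q + 2Q^2; min AVC = $26 at Q = 6. Since P = $56 ≥ min AVC, the firm produces.
With MC = 98 - 48Q + 6Q^2, P = MC on the upward-sloping part at Q* = 7.
TR = 56·7 = 392. TC = 543 + 196 = 739. Profit = 392 − 739 = -$347.
By producing, the firm covers all variable cost plus $196 of fixed cost; shutting down would lose the full $543.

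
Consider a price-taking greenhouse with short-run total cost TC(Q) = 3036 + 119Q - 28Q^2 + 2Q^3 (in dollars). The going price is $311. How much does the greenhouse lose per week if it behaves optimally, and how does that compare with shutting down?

AVC = 119 - 28Q + 2Q^2; min AVC = $21 at Q = 7. Since P = $311 ≥ min AVC, the firm produces.
With MC = 119 - 56Q + 6Q^2, P = MC on the upward-sloping part at Q* = 12.
TR = 311·12 = 3732. TC = 3036 + 852 = 3888. Profit = 3732 − 3888 = -$156.
By producing, the firm covers all variable cost plus $2880 of fixed cost; shutting down would lose the full $3036.

Profit = -$156 at Q = 12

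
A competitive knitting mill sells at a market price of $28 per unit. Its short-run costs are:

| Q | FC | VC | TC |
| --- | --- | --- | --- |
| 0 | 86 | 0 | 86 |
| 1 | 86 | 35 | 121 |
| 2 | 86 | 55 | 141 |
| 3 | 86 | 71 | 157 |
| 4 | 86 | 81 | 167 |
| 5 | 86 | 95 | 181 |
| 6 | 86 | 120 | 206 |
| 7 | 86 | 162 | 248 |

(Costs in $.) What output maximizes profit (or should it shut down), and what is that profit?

Tabulate TR − TC: Q=0: -86; Q=1: -93; Q=2: -85; Q=3: -73; Q=4: -55; Q=5: -41; Q=6: -38; Q=7: -52.
Profit is maximized at Q = 6. AVC there is 120/6 = $20 ≤ P, so producing beats shutting down (which would give -$86).

Q = 6; profit = -$38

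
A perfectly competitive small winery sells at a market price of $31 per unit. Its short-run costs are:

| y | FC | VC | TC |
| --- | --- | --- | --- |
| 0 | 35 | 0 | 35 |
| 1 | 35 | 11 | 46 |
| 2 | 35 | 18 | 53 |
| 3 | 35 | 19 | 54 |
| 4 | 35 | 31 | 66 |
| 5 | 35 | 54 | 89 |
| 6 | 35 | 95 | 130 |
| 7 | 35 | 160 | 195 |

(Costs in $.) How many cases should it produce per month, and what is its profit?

Tabulate TR − TC: y=0: -35; y=1: -15; y=2: 9; y=3: 39; y=4: 58; y=5: 66; y=6: 56; y=7: 22.
Profit is maximized at y = 5. AVC there is 54/5 = $10.80 ≤ P, so producing beats shutting down (which would give -$35).

y = 5; profit = $66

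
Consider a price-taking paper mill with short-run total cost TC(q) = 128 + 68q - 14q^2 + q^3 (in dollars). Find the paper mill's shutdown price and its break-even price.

Shutdown price = $19; break-even price = $36

Shutdown price = min AVC. AVC = 68 - 14q + q^2, with vertex at q = 7 and minimum $19.
ATC = 128/q + 68 - 14q + q^2. Setting dATC/dq = −128/q^2 − 14 + 2q = 0 gives q = 8 (since 2·8^3 − 14·8^2 = 128).
min ATC = 128/8 + 68 − 14·8 + 8^2 = $36. That is the break-even price.
For $19 ≤ P < $36 the firm produces at a loss; below $19 it shuts down.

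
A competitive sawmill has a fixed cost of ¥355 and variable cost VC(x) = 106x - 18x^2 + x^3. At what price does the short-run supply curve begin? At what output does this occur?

¥25 per unit, at x = 9

The firm shuts down when price falls below the minimum of average variable cost. AVC = VC/x = 106 - 18x + x^2.
At the minimum of AVC, MC = AVC. MC = 106 - 36x + 3x^2; setting MC = AVC gives 2x^2 - 18x = 0, so x = 9. min AVC = 25.
So the shutdown price is ¥25.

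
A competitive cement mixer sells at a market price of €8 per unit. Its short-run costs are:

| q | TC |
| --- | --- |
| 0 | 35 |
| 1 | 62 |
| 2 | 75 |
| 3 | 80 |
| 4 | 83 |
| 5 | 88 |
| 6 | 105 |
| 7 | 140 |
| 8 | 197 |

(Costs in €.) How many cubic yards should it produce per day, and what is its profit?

q = 0 (shut down); profit = -€35

Compute π = P·q − TC at each output: q=0: -35; q=1: -54; q=2: -59; q=3: -56; q=4: -51; q=5: -48; q=6: -57; q=7: -84; q=8: -133.
Profit is highest at q = 0. Equivalently, the lowest AVC in the table is 53/5 ≈ €10.60 at q = 5, and P = €8 falls below it — price never covers variable cost, so the firm shuts down and loses only its fixed cost.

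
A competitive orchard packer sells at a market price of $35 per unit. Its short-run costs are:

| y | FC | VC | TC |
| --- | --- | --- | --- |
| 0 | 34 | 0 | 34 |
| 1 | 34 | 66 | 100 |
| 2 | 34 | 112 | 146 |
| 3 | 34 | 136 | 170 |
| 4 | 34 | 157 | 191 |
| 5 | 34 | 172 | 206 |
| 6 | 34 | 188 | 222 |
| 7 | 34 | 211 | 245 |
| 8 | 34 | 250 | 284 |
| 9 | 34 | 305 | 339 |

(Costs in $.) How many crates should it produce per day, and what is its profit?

y = 7; profit = $0

Profit at each row (π = 35y − TC): y=0: -34; y=1: -65; y=2: -76; y=3: -65; y=4: -51; y=5: -31; y=6: -12; y=7: 0; y=8: -4; y=9: -24.
Profit is maximized at y = 7. AVC there is 211/7 = $30.14 ≤ P, so producing beats shutting down (which would give -$34).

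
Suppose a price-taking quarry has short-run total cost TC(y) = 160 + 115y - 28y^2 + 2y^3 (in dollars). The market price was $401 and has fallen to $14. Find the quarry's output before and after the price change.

Output falls from 13 to 0 (the firm shuts down)

AVC = 115 - 28y + 2y^2, minimized at y = 7 where min AVC = $17. MC = 115 - 56y + 6y^2.
At P = $401 ≥ min AVC, set P = MC on the rising branch: y = 13.
At P = $14 < min AVC = $17, price no longer covers variable cost at any output, so the firm shuts down: y = 0.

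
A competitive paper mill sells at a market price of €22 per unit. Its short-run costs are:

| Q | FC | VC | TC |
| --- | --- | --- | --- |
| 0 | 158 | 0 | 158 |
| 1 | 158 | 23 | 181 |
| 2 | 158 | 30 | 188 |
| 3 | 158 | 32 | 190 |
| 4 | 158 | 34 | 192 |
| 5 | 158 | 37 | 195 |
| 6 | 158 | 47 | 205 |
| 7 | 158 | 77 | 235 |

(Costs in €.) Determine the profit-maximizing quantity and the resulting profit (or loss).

Profit at each row (π = 22Q − TC): Q=0: -158; Q=1: -159; Q=2: -144; Q=3: -124; Q=4: -104; Q=5: -85; Q=6: -73; Q=7: -81.
Profit is maximized at Q = 6. AVC there is 47/6 = €7.83 ≤ P, so producing beats shutting down (which would give -€158).

Q = 6; profit = -€73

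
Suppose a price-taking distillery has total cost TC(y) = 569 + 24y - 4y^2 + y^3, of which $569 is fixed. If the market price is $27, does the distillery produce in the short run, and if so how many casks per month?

Variable cost is VC = 24y - 4y^2 + y^3, so AVC = VC/y = 24 - 4y + y^2 and MC = dTC/dy = 24 - 8y + 3y^2.
AVC is minimized where dAVC/dy = -4 + 2y = 0, at y = 2; min AVC = 24 - 4·2 + 2^2 = $20.
Because $27 ≥ $20, revenue can cover variable cost; the firm operates.
P = MC gives -3 - 8y + 3y^2 = 0, with roots -1/3 and 3. Take the larger (rising MC): y* = 3.
Check: AVC at y = 3 is $21 ≤ P, so revenue covers variable cost.
Profit = P·y − TC = 27·3 − 632 = -$551, a loss, but smaller than the $569 fixed cost the firm would lose by shutting down.

Produce at y = 3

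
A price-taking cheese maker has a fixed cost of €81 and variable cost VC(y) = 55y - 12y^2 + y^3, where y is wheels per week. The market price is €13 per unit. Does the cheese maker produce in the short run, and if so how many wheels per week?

Variable cost is VC = 55y - 12y^2 + y^3, so AVC = VC/y = 55 - 12y + y^2 and MC = dTC/dy = 55 - 24y + 3y^2.
AVC is minimized where dAVC/dy = -12 + 2y = 0, at y = 6; min AVC = 55 - 12·6 + 6^2 = €19.
Since P = €13 < min AVC = €19, price fails to cover variable cost at any output.
Shutting down limits the loss to fixed cost, €81.

Shut down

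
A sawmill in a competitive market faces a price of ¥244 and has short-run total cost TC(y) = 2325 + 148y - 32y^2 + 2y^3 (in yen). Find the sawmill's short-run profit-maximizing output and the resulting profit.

AVC = 148 - 32y + 2y^2 has its minimum ¥20 at y = 8; price ¥244 clears that bar, so the firm operates.
With MC = 148 - 64y + 6y^2, P = MC on the upward-sloping part at y* = 12.
TR = 244·12 = 2928. TC = 2325 + 624 = 2949. Profit = 2928 − 2949 = -¥21.
That loss of ¥21 beats the ¥2325 the firm would lose by shutting down; producing recovers ¥2304 of fixed cost.

Profit = -¥21 at y = 12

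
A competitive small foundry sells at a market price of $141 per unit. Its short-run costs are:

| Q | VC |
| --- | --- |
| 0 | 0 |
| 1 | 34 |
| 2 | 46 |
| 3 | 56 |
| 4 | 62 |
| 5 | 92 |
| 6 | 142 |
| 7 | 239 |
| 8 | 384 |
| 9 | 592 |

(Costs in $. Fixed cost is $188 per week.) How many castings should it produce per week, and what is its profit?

Q = 7; profit = $560

Tabulate TR − TC: Q=0: -188; Q=1: -81; Q=2: 48; Q=3: 179; Q=4: 314; Q=5: 425; Q=6: 516; Q=7: 560; Q=8: 556; Q=9: 489.
Profit is maximized at Q = 7. AVC there is 239/7 = $34.14 ≤ P, so producing beats shutting down (which would give -$188).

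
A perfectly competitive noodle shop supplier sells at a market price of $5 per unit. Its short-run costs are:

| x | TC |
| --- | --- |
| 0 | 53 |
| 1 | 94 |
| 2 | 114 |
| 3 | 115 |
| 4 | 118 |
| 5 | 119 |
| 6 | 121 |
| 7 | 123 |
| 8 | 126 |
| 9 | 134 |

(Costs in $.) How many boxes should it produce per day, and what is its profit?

Profit at each row (π = 5x − TC): x=0: -53; x=1: -89; x=2: -104; x=3: -100; x=4: -98; x=5: -94; x=6: -91; x=7: -88; x=8: -86; x=9: -89.
Profit is highest at x = 0. Equivalently, the lowest AVC in the table is 81/9 ≈ $9 at x = 9, and P = $5 falls below it — price never covers variable cost, so the firm shuts down and loses only its fixed cost.

x = 0 (shut down); profit = -$53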